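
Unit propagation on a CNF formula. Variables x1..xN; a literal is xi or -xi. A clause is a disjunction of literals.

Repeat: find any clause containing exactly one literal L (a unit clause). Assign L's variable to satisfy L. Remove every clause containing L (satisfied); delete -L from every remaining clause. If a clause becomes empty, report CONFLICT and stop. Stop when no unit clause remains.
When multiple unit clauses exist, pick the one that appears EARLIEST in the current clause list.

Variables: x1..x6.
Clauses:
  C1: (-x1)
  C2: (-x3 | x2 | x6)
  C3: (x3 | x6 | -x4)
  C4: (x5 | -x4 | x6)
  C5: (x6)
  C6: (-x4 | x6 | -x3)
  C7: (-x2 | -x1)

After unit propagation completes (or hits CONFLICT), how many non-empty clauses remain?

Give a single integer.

unit clause [-1] forces x1=F; simplify:
  satisfied 2 clause(s); 5 remain; assigned so far: [1]
unit clause [6] forces x6=T; simplify:
  satisfied 5 clause(s); 0 remain; assigned so far: [1, 6]

Answer: 0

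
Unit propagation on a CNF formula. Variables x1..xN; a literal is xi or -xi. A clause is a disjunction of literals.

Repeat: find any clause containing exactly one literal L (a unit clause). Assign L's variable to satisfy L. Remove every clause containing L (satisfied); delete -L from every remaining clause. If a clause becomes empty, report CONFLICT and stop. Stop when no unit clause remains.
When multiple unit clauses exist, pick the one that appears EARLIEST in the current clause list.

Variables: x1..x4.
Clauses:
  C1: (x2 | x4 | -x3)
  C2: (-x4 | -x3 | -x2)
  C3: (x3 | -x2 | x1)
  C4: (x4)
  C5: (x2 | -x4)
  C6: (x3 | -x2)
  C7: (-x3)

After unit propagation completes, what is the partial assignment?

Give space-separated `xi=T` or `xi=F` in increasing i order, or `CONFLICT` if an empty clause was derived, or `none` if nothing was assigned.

unit clause [4] forces x4=T; simplify:
  drop -4 from [-4, -3, -2] -> [-3, -2]
  drop -4 from [2, -4] -> [2]
  satisfied 2 clause(s); 5 remain; assigned so far: [4]
unit clause [2] forces x2=T; simplify:
  drop -2 from [-3, -2] -> [-3]
  drop -2 from [3, -2, 1] -> [3, 1]
  drop -2 from [3, -2] -> [3]
  satisfied 1 clause(s); 4 remain; assigned so far: [2, 4]
unit clause [-3] forces x3=F; simplify:
  drop 3 from [3, 1] -> [1]
  drop 3 from [3] -> [] (empty!)
  satisfied 2 clause(s); 2 remain; assigned so far: [2, 3, 4]
CONFLICT (empty clause)

Answer: CONFLICT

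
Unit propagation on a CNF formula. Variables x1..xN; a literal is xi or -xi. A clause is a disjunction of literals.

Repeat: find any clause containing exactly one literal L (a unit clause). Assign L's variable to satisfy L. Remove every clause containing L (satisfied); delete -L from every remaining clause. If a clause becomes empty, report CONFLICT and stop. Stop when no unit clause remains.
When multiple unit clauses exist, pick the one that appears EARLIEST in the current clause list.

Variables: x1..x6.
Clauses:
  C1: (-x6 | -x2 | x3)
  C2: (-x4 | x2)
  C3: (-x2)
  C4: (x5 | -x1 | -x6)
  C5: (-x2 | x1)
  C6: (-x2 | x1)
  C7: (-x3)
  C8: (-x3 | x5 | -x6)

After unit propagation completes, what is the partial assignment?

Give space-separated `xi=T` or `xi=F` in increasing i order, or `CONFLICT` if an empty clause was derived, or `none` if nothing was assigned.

unit clause [-2] forces x2=F; simplify:
  drop 2 from [-4, 2] -> [-4]
  satisfied 4 clause(s); 4 remain; assigned so far: [2]
unit clause [-4] forces x4=F; simplify:
  satisfied 1 clause(s); 3 remain; assigned so far: [2, 4]
unit clause [-3] forces x3=F; simplify:
  satisfied 2 clause(s); 1 remain; assigned so far: [2, 3, 4]

Answer: x2=F x3=F x4=F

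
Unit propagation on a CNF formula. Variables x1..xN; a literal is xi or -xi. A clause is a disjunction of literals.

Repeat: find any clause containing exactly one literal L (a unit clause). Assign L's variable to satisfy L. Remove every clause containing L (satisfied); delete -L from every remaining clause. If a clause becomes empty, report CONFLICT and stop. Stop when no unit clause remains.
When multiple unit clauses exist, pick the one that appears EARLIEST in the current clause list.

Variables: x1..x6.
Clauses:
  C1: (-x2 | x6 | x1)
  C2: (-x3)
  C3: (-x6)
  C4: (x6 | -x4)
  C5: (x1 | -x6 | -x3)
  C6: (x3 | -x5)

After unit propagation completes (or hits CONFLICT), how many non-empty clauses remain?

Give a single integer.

unit clause [-3] forces x3=F; simplify:
  drop 3 from [3, -5] -> [-5]
  satisfied 2 clause(s); 4 remain; assigned so far: [3]
unit clause [-6] forces x6=F; simplify:
  drop 6 from [-2, 6, 1] -> [-2, 1]
  drop 6 from [6, -4] -> [-4]
  satisfied 1 clause(s); 3 remain; assigned so far: [3, 6]
unit clause [-4] forces x4=F; simplify:
  satisfied 1 clause(s); 2 remain; assigned so far: [3, 4, 6]
unit clause [-5] forces x5=F; simplify:
  satisfied 1 clause(s); 1 remain; assigned so far: [3, 4, 5, 6]

Answer: 1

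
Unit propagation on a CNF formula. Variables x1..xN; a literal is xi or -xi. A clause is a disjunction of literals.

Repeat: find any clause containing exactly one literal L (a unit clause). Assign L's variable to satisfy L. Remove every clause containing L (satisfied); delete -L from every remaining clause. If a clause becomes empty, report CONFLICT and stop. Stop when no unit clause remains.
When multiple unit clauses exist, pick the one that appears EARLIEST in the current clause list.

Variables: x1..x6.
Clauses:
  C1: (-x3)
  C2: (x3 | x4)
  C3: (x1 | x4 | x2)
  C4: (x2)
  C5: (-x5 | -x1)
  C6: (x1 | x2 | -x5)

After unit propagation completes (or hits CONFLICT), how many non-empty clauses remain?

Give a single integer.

unit clause [-3] forces x3=F; simplify:
  drop 3 from [3, 4] -> [4]
  satisfied 1 clause(s); 5 remain; assigned so far: [3]
unit clause [4] forces x4=T; simplify:
  satisfied 2 clause(s); 3 remain; assigned so far: [3, 4]
unit clause [2] forces x2=T; simplify:
  satisfied 2 clause(s); 1 remain; assigned so far: [2, 3, 4]

Answer: 1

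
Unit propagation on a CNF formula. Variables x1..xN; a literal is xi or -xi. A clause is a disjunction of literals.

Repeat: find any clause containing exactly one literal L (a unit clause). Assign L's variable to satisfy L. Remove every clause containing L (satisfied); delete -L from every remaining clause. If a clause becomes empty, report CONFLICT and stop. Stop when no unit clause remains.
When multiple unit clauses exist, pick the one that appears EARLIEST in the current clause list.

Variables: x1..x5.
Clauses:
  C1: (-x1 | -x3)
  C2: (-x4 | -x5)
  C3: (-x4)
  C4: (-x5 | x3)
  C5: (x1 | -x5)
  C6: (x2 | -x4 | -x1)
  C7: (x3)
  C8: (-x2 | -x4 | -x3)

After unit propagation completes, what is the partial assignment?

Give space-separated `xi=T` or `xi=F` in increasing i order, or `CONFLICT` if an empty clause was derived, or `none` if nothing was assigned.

Answer: x1=F x3=T x4=F x5=F

Derivation:
unit clause [-4] forces x4=F; simplify:
  satisfied 4 clause(s); 4 remain; assigned so far: [4]
unit clause [3] forces x3=T; simplify:
  drop -3 from [-1, -3] -> [-1]
  satisfied 2 clause(s); 2 remain; assigned so far: [3, 4]
unit clause [-1] forces x1=F; simplify:
  drop 1 from [1, -5] -> [-5]
  satisfied 1 clause(s); 1 remain; assigned so far: [1, 3, 4]
unit clause [-5] forces x5=F; simplify:
  satisfied 1 clause(s); 0 remain; assigned so far: [1, 3, 4, 5]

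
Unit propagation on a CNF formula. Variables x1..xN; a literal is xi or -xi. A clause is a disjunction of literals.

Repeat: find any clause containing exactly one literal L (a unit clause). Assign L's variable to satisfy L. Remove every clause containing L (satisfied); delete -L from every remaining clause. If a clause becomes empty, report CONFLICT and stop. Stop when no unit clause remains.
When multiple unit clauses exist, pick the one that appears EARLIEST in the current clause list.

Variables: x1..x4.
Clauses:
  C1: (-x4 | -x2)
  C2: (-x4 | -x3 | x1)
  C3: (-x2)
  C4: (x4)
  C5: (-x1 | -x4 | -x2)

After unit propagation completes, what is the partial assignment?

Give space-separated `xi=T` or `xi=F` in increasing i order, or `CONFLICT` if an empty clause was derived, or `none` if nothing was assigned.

Answer: x2=F x4=T

Derivation:
unit clause [-2] forces x2=F; simplify:
  satisfied 3 clause(s); 2 remain; assigned so far: [2]
unit clause [4] forces x4=T; simplify:
  drop -4 from [-4, -3, 1] -> [-3, 1]
  satisfied 1 clause(s); 1 remain; assigned so far: [2, 4]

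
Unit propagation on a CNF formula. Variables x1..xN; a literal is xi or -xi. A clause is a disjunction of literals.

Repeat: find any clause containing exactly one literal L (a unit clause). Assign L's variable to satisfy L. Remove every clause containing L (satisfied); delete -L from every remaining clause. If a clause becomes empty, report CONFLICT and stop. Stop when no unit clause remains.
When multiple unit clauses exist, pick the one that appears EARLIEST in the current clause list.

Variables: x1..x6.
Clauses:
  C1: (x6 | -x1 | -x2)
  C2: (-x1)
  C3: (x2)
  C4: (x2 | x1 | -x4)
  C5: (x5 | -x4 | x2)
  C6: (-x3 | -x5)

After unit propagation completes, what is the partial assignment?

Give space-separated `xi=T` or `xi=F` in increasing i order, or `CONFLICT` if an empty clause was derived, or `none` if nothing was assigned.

Answer: x1=F x2=T

Derivation:
unit clause [-1] forces x1=F; simplify:
  drop 1 from [2, 1, -4] -> [2, -4]
  satisfied 2 clause(s); 4 remain; assigned so far: [1]
unit clause [2] forces x2=T; simplify:
  satisfied 3 clause(s); 1 remain; assigned so far: [1, 2]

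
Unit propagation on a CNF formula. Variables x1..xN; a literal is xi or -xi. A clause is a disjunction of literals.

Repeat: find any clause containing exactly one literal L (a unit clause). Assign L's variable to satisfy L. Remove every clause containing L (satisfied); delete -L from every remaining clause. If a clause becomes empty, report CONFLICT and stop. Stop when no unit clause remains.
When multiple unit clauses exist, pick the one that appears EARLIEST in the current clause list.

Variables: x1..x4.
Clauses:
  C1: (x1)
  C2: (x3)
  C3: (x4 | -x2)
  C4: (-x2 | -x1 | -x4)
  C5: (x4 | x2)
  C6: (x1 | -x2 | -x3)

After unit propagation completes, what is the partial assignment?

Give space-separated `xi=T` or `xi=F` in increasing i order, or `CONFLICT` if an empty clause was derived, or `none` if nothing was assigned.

Answer: x1=T x3=T

Derivation:
unit clause [1] forces x1=T; simplify:
  drop -1 from [-2, -1, -4] -> [-2, -4]
  satisfied 2 clause(s); 4 remain; assigned so far: [1]
unit clause [3] forces x3=T; simplify:
  satisfied 1 clause(s); 3 remain; assigned so far: [1, 3]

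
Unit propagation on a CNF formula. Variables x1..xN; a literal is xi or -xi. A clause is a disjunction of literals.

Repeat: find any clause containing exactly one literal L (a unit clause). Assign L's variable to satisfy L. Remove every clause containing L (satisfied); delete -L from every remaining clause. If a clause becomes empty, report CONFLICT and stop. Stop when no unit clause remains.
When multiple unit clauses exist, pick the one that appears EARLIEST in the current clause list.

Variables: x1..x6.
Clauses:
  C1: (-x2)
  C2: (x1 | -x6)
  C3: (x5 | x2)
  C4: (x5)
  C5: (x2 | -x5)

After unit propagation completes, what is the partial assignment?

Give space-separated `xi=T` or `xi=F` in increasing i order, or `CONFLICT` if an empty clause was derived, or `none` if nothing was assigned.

unit clause [-2] forces x2=F; simplify:
  drop 2 from [5, 2] -> [5]
  drop 2 from [2, -5] -> [-5]
  satisfied 1 clause(s); 4 remain; assigned so far: [2]
unit clause [5] forces x5=T; simplify:
  drop -5 from [-5] -> [] (empty!)
  satisfied 2 clause(s); 2 remain; assigned so far: [2, 5]
CONFLICT (empty clause)

Answer: CONFLICT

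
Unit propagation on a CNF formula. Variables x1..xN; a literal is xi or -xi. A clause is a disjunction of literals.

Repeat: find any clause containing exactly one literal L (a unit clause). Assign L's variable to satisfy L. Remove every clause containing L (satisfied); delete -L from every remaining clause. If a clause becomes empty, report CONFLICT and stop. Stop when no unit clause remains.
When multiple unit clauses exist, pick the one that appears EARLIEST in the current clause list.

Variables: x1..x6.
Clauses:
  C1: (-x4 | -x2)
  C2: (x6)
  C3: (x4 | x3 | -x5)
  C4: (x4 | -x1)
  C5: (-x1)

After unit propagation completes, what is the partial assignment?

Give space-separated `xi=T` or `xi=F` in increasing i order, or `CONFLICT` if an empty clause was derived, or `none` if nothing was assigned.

unit clause [6] forces x6=T; simplify:
  satisfied 1 clause(s); 4 remain; assigned so far: [6]
unit clause [-1] forces x1=F; simplify:
  satisfied 2 clause(s); 2 remain; assigned so far: [1, 6]

Answer: x1=F x6=T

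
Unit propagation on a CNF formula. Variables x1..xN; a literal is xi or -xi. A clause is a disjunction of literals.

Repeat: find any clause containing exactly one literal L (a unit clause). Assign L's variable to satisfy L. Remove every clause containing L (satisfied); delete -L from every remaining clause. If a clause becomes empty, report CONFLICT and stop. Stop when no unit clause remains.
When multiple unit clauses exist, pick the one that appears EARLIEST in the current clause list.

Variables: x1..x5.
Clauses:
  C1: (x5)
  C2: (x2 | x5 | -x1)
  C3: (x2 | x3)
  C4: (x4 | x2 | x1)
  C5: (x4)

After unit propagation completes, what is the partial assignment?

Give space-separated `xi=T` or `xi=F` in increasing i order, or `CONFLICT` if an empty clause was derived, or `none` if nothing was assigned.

Answer: x4=T x5=T

Derivation:
unit clause [5] forces x5=T; simplify:
  satisfied 2 clause(s); 3 remain; assigned so far: [5]
unit clause [4] forces x4=T; simplify:
  satisfied 2 clause(s); 1 remain; assigned so far: [4, 5]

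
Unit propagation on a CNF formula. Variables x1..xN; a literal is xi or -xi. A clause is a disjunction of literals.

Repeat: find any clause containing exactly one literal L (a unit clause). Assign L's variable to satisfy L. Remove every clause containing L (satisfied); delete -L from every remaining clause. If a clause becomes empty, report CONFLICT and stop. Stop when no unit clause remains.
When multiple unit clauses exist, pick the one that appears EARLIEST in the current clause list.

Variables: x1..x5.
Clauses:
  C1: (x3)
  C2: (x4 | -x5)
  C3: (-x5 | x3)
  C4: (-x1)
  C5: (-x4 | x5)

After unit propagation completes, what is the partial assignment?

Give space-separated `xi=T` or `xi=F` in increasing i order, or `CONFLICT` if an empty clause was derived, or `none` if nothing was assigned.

unit clause [3] forces x3=T; simplify:
  satisfied 2 clause(s); 3 remain; assigned so far: [3]
unit clause [-1] forces x1=F; simplify:
  satisfied 1 clause(s); 2 remain; assigned so far: [1, 3]

Answer: x1=F x3=T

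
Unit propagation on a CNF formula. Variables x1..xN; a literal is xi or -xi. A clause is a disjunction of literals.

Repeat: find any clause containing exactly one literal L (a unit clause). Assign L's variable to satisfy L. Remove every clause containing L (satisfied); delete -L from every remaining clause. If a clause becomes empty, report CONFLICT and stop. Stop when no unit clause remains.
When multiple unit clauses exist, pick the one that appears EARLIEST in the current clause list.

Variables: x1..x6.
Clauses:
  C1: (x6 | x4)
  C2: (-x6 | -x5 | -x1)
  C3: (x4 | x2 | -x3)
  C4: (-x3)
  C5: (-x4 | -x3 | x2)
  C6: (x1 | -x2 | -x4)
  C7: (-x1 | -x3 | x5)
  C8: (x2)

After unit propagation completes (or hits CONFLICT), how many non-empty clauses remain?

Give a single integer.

unit clause [-3] forces x3=F; simplify:
  satisfied 4 clause(s); 4 remain; assigned so far: [3]
unit clause [2] forces x2=T; simplify:
  drop -2 from [1, -2, -4] -> [1, -4]
  satisfied 1 clause(s); 3 remain; assigned so far: [2, 3]

Answer: 3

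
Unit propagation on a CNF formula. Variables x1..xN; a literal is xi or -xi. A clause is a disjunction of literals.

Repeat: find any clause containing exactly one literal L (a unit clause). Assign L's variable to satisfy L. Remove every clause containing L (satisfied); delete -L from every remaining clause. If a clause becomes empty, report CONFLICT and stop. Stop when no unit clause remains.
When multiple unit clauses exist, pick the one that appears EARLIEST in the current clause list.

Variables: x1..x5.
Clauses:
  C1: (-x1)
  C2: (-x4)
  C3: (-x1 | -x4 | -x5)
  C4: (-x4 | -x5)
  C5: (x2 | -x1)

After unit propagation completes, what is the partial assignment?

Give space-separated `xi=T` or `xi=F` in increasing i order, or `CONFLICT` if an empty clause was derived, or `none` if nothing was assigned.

unit clause [-1] forces x1=F; simplify:
  satisfied 3 clause(s); 2 remain; assigned so far: [1]
unit clause [-4] forces x4=F; simplify:
  satisfied 2 clause(s); 0 remain; assigned so far: [1, 4]

Answer: x1=F x4=F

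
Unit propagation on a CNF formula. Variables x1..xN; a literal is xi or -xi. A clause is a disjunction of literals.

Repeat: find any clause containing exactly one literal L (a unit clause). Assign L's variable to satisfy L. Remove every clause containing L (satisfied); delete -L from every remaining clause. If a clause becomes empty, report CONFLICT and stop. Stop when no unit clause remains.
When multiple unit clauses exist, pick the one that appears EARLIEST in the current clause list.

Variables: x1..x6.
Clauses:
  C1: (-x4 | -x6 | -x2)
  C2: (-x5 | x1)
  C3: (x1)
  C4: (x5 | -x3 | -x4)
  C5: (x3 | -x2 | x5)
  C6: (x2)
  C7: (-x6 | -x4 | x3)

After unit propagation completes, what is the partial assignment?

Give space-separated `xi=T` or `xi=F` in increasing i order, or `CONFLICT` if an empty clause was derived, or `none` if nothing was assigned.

unit clause [1] forces x1=T; simplify:
  satisfied 2 clause(s); 5 remain; assigned so far: [1]
unit clause [2] forces x2=T; simplify:
  drop -2 from [-4, -6, -2] -> [-4, -6]
  drop -2 from [3, -2, 5] -> [3, 5]
  satisfied 1 clause(s); 4 remain; assigned so far: [1, 2]

Answer: x1=T x2=T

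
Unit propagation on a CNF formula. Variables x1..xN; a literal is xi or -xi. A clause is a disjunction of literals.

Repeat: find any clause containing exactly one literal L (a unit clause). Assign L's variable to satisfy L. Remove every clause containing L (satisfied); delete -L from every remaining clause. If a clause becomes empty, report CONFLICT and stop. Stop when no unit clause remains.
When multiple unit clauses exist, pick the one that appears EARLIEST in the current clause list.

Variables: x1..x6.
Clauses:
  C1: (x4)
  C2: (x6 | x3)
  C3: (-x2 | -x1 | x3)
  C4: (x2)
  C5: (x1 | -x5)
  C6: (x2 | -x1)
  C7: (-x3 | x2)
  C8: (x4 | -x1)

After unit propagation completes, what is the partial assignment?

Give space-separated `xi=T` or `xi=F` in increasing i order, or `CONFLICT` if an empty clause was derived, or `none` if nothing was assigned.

unit clause [4] forces x4=T; simplify:
  satisfied 2 clause(s); 6 remain; assigned so far: [4]
unit clause [2] forces x2=T; simplify:
  drop -2 from [-2, -1, 3] -> [-1, 3]
  satisfied 3 clause(s); 3 remain; assigned so far: [2, 4]

Answer: x2=T x4=T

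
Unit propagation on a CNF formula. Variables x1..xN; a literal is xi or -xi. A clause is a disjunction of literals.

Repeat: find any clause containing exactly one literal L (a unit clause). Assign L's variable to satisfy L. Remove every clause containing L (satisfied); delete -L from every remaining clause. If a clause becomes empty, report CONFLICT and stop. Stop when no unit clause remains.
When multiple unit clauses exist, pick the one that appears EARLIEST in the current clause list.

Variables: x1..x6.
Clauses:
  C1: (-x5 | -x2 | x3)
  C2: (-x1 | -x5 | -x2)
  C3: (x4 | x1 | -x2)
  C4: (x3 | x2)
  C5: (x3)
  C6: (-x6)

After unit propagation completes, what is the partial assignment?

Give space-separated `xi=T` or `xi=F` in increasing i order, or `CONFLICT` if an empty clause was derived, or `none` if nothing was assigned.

Answer: x3=T x6=F

Derivation:
unit clause [3] forces x3=T; simplify:
  satisfied 3 clause(s); 3 remain; assigned so far: [3]
unit clause [-6] forces x6=F; simplify:
  satisfied 1 clause(s); 2 remain; assigned so far: [3, 6]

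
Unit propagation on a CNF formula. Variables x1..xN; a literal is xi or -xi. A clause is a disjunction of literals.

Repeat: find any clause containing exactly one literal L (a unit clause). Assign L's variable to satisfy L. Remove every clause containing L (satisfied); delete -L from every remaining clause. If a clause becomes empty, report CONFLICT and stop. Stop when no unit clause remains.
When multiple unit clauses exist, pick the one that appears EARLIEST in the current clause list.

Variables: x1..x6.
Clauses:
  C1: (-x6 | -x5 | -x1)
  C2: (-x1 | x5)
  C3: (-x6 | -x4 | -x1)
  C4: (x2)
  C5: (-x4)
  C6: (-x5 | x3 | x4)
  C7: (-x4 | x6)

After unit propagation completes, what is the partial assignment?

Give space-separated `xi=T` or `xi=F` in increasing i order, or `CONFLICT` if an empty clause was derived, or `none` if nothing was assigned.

Answer: x2=T x4=F

Derivation:
unit clause [2] forces x2=T; simplify:
  satisfied 1 clause(s); 6 remain; assigned so far: [2]
unit clause [-4] forces x4=F; simplify:
  drop 4 from [-5, 3, 4] -> [-5, 3]
  satisfied 3 clause(s); 3 remain; assigned so far: [2, 4]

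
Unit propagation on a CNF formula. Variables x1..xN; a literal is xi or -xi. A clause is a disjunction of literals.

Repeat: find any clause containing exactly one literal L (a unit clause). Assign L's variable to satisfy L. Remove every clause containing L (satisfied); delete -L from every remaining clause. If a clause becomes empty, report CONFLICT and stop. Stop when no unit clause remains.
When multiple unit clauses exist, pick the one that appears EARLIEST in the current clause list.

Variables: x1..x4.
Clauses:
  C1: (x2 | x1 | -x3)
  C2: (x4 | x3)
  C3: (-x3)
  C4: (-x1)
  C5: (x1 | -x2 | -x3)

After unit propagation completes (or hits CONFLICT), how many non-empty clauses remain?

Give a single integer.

Answer: 0

Derivation:
unit clause [-3] forces x3=F; simplify:
  drop 3 from [4, 3] -> [4]
  satisfied 3 clause(s); 2 remain; assigned so far: [3]
unit clause [4] forces x4=T; simplify:
  satisfied 1 clause(s); 1 remain; assigned so far: [3, 4]
unit clause [-1] forces x1=F; simplify:
  satisfied 1 clause(s); 0 remain; assigned so far: [1, 3, 4]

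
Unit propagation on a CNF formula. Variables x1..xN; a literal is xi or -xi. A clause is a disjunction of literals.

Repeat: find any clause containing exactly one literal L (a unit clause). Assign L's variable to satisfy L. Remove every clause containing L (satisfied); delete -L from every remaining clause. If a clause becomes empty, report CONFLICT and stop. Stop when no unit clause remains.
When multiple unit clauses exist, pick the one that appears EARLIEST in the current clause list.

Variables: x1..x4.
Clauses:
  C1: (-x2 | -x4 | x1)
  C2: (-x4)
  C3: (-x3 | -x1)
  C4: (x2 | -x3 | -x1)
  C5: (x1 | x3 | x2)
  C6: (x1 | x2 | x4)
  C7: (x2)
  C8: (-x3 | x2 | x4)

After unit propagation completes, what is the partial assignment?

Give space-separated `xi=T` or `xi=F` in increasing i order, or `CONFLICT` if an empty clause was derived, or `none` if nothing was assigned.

unit clause [-4] forces x4=F; simplify:
  drop 4 from [1, 2, 4] -> [1, 2]
  drop 4 from [-3, 2, 4] -> [-3, 2]
  satisfied 2 clause(s); 6 remain; assigned so far: [4]
unit clause [2] forces x2=T; simplify:
  satisfied 5 clause(s); 1 remain; assigned so far: [2, 4]

Answer: x2=T x4=F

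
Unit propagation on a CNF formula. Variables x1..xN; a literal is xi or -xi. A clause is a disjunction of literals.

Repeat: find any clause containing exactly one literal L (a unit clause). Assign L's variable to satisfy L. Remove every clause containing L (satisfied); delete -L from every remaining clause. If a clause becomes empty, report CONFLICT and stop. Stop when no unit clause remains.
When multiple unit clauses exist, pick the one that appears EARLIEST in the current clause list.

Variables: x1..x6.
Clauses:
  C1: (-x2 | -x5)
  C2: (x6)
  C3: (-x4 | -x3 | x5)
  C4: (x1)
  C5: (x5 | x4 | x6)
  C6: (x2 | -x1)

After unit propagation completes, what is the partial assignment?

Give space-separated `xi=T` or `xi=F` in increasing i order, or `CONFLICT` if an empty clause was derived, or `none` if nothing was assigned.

Answer: x1=T x2=T x5=F x6=T

Derivation:
unit clause [6] forces x6=T; simplify:
  satisfied 2 clause(s); 4 remain; assigned so far: [6]
unit clause [1] forces x1=T; simplify:
  drop -1 from [2, -1] -> [2]
  satisfied 1 clause(s); 3 remain; assigned so far: [1, 6]
unit clause [2] forces x2=T; simplify:
  drop -2 from [-2, -5] -> [-5]
  satisfied 1 clause(s); 2 remain; assigned so far: [1, 2, 6]
unit clause [-5] forces x5=F; simplify:
  drop 5 from [-4, -3, 5] -> [-4, -3]
  satisfied 1 clause(s); 1 remain; assigned so far: [1, 2, 5, 6]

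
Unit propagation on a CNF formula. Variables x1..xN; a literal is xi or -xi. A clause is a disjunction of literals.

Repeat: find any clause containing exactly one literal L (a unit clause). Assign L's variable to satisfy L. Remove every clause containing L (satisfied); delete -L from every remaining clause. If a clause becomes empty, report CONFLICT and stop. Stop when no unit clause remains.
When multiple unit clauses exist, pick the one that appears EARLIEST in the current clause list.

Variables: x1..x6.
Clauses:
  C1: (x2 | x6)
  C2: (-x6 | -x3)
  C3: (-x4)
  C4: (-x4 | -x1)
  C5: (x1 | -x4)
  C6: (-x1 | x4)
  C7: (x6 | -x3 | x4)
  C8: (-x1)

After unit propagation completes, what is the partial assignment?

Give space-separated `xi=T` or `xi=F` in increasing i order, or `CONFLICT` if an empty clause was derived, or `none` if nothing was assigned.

Answer: x1=F x4=F

Derivation:
unit clause [-4] forces x4=F; simplify:
  drop 4 from [-1, 4] -> [-1]
  drop 4 from [6, -3, 4] -> [6, -3]
  satisfied 3 clause(s); 5 remain; assigned so far: [4]
unit clause [-1] forces x1=F; simplify:
  satisfied 2 clause(s); 3 remain; assigned so far: [1, 4]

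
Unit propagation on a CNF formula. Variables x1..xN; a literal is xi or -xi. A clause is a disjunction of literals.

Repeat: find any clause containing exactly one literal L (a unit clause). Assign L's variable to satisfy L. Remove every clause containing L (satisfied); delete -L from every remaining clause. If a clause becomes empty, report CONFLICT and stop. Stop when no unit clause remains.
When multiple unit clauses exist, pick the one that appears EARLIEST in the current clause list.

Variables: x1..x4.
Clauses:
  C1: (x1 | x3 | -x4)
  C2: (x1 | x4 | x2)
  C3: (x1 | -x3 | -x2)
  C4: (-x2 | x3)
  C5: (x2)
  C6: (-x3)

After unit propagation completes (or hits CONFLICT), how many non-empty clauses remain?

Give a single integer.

unit clause [2] forces x2=T; simplify:
  drop -2 from [1, -3, -2] -> [1, -3]
  drop -2 from [-2, 3] -> [3]
  satisfied 2 clause(s); 4 remain; assigned so far: [2]
unit clause [3] forces x3=T; simplify:
  drop -3 from [1, -3] -> [1]
  drop -3 from [-3] -> [] (empty!)
  satisfied 2 clause(s); 2 remain; assigned so far: [2, 3]
CONFLICT (empty clause)

Answer: 1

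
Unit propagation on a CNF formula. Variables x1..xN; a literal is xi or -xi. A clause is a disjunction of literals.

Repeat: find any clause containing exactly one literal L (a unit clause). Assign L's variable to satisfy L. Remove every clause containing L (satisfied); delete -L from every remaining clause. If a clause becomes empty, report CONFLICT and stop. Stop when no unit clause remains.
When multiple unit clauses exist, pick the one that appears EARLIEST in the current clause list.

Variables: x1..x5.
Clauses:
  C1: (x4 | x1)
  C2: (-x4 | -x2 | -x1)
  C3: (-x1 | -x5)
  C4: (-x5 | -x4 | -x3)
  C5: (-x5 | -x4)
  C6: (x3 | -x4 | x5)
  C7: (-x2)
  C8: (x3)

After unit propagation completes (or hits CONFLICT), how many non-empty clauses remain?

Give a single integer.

Answer: 4

Derivation:
unit clause [-2] forces x2=F; simplify:
  satisfied 2 clause(s); 6 remain; assigned so far: [2]
unit clause [3] forces x3=T; simplify:
  drop -3 from [-5, -4, -3] -> [-5, -4]
  satisfied 2 clause(s); 4 remain; assigned so far: [2, 3]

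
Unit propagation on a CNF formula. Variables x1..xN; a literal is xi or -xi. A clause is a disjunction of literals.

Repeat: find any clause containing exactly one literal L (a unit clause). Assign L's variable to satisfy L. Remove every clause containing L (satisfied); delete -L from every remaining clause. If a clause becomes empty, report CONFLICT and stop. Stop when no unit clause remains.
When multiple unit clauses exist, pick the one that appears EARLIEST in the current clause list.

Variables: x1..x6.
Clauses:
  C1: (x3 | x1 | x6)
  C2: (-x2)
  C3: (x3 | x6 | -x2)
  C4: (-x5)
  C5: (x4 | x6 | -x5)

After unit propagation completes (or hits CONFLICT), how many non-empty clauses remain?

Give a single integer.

Answer: 1

Derivation:
unit clause [-2] forces x2=F; simplify:
  satisfied 2 clause(s); 3 remain; assigned so far: [2]
unit clause [-5] forces x5=F; simplify:
  satisfied 2 clause(s); 1 remain; assigned so far: [2, 5]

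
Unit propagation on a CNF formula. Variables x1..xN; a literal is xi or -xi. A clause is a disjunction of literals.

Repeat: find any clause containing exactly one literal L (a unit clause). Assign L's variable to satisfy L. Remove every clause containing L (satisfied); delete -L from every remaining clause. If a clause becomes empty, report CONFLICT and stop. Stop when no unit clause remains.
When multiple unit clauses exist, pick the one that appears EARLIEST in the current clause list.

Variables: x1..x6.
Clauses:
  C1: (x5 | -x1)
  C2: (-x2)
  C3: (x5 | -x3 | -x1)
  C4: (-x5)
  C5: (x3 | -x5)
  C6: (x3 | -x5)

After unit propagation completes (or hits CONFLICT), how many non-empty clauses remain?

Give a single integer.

Answer: 0

Derivation:
unit clause [-2] forces x2=F; simplify:
  satisfied 1 clause(s); 5 remain; assigned so far: [2]
unit clause [-5] forces x5=F; simplify:
  drop 5 from [5, -1] -> [-1]
  drop 5 from [5, -3, -1] -> [-3, -1]
  satisfied 3 clause(s); 2 remain; assigned so far: [2, 5]
unit clause [-1] forces x1=F; simplify:
  satisfied 2 clause(s); 0 remain; assigned so far: [1, 2, 5]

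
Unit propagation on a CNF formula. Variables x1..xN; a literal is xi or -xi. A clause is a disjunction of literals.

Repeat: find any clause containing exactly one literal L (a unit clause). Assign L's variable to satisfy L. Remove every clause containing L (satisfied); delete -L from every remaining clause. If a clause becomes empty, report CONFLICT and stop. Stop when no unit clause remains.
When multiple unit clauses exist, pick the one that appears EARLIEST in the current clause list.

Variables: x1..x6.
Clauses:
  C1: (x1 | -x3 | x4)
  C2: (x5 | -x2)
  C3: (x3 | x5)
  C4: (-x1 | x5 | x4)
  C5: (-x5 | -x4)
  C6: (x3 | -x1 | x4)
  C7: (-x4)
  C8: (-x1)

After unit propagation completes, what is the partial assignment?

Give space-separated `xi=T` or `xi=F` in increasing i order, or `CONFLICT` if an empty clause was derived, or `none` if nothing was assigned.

unit clause [-4] forces x4=F; simplify:
  drop 4 from [1, -3, 4] -> [1, -3]
  drop 4 from [-1, 5, 4] -> [-1, 5]
  drop 4 from [3, -1, 4] -> [3, -1]
  satisfied 2 clause(s); 6 remain; assigned so far: [4]
unit clause [-1] forces x1=F; simplify:
  drop 1 from [1, -3] -> [-3]
  satisfied 3 clause(s); 3 remain; assigned so far: [1, 4]
unit clause [-3] forces x3=F; simplify:
  drop 3 from [3, 5] -> [5]
  satisfied 1 clause(s); 2 remain; assigned so far: [1, 3, 4]
unit clause [5] forces x5=T; simplify:
  satisfied 2 clause(s); 0 remain; assigned so far: [1, 3, 4, 5]

Answer: x1=F x3=F x4=F x5=T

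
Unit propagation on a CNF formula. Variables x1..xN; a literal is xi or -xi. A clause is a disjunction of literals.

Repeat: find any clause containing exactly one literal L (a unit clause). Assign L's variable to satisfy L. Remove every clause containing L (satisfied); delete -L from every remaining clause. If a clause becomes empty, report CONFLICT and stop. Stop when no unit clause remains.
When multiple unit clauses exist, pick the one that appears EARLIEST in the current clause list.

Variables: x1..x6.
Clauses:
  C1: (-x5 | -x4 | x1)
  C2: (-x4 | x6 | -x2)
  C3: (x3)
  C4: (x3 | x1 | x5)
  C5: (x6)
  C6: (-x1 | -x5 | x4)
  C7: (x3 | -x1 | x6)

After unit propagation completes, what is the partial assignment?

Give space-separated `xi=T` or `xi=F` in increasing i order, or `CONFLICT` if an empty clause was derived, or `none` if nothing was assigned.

unit clause [3] forces x3=T; simplify:
  satisfied 3 clause(s); 4 remain; assigned so far: [3]
unit clause [6] forces x6=T; simplify:
  satisfied 2 clause(s); 2 remain; assigned so far: [3, 6]

Answer: x3=T x6=T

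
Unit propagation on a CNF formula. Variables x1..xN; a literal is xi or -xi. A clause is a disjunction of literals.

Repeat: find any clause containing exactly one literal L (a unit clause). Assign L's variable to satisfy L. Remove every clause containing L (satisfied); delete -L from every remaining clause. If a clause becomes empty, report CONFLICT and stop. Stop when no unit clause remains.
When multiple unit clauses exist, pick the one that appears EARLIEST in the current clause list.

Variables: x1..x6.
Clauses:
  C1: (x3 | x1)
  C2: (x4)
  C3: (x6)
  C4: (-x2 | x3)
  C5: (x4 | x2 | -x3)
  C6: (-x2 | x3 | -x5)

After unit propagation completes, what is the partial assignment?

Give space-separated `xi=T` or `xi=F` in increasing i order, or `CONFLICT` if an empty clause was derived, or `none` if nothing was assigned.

Answer: x4=T x6=T

Derivation:
unit clause [4] forces x4=T; simplify:
  satisfied 2 clause(s); 4 remain; assigned so far: [4]
unit clause [6] forces x6=T; simplify:
  satisfied 1 clause(s); 3 remain; assigned so far: [4, 6]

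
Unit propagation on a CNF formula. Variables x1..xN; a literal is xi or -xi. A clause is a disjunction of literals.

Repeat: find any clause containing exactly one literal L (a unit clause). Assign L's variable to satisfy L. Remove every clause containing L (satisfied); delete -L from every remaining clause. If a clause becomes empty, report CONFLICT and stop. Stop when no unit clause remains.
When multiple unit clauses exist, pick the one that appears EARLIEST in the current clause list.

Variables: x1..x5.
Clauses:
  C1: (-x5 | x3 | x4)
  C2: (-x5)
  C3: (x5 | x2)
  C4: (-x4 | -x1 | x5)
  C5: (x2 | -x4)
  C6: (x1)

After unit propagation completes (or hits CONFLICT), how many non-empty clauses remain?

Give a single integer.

Answer: 0

Derivation:
unit clause [-5] forces x5=F; simplify:
  drop 5 from [5, 2] -> [2]
  drop 5 from [-4, -1, 5] -> [-4, -1]
  satisfied 2 clause(s); 4 remain; assigned so far: [5]
unit clause [2] forces x2=T; simplify:
  satisfied 2 clause(s); 2 remain; assigned so far: [2, 5]
unit clause [1] forces x1=T; simplify:
  drop -1 from [-4, -1] -> [-4]
  satisfied 1 clause(s); 1 remain; assigned so far: [1, 2, 5]
unit clause [-4] forces x4=F; simplify:
  satisfied 1 clause(s); 0 remain; assigned so far: [1, 2, 4, 5]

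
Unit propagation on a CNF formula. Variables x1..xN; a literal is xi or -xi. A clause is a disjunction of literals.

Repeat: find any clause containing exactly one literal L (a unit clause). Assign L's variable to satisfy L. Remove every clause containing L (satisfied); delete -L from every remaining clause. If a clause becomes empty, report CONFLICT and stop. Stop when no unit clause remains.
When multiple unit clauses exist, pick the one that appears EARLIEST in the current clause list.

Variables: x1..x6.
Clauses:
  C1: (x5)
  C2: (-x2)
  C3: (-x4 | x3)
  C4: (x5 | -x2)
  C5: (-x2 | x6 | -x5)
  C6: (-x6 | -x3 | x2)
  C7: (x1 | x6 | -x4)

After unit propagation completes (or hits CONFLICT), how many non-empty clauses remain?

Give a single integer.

Answer: 3

Derivation:
unit clause [5] forces x5=T; simplify:
  drop -5 from [-2, 6, -5] -> [-2, 6]
  satisfied 2 clause(s); 5 remain; assigned so far: [5]
unit clause [-2] forces x2=F; simplify:
  drop 2 from [-6, -3, 2] -> [-6, -3]
  satisfied 2 clause(s); 3 remain; assigned so far: [2, 5]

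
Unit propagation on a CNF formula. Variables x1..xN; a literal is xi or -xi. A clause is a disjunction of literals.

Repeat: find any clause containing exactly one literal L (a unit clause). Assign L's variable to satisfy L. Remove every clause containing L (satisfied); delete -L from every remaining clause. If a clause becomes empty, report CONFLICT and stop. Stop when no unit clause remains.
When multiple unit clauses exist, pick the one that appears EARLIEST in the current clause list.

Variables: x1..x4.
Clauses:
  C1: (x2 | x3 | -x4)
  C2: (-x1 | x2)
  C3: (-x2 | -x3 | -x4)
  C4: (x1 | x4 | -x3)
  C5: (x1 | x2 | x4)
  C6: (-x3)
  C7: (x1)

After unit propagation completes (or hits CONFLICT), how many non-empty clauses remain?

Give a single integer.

Answer: 0

Derivation:
unit clause [-3] forces x3=F; simplify:
  drop 3 from [2, 3, -4] -> [2, -4]
  satisfied 3 clause(s); 4 remain; assigned so far: [3]
unit clause [1] forces x1=T; simplify:
  drop -1 from [-1, 2] -> [2]
  satisfied 2 clause(s); 2 remain; assigned so far: [1, 3]
unit clause [2] forces x2=T; simplify:
  satisfied 2 clause(s); 0 remain; assigned so far: [1, 2, 3]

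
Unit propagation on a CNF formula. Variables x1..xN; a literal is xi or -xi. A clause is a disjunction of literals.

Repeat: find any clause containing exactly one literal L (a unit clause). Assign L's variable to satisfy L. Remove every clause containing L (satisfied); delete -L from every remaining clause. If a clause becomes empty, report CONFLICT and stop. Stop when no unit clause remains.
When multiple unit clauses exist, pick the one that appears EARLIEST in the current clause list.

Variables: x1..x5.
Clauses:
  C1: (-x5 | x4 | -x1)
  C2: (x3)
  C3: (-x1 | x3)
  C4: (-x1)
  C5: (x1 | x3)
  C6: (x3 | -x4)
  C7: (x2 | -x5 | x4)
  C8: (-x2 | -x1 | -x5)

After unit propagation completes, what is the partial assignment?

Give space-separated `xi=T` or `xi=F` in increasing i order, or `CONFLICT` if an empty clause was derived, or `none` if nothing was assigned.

Answer: x1=F x3=T

Derivation:
unit clause [3] forces x3=T; simplify:
  satisfied 4 clause(s); 4 remain; assigned so far: [3]
unit clause [-1] forces x1=F; simplify:
  satisfied 3 clause(s); 1 remain; assigned so far: [1, 3]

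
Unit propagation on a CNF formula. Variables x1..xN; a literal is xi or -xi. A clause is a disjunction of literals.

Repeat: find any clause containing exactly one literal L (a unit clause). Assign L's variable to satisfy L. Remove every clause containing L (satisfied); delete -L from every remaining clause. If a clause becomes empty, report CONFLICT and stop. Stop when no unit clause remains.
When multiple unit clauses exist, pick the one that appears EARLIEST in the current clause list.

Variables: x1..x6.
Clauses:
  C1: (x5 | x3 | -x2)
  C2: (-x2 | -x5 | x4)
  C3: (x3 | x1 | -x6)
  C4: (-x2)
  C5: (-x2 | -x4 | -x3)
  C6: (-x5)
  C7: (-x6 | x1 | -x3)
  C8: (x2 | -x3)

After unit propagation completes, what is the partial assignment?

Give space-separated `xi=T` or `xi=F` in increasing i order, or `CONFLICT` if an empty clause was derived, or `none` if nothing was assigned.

unit clause [-2] forces x2=F; simplify:
  drop 2 from [2, -3] -> [-3]
  satisfied 4 clause(s); 4 remain; assigned so far: [2]
unit clause [-5] forces x5=F; simplify:
  satisfied 1 clause(s); 3 remain; assigned so far: [2, 5]
unit clause [-3] forces x3=F; simplify:
  drop 3 from [3, 1, -6] -> [1, -6]
  satisfied 2 clause(s); 1 remain; assigned so far: [2, 3, 5]

Answer: x2=F x3=F x5=F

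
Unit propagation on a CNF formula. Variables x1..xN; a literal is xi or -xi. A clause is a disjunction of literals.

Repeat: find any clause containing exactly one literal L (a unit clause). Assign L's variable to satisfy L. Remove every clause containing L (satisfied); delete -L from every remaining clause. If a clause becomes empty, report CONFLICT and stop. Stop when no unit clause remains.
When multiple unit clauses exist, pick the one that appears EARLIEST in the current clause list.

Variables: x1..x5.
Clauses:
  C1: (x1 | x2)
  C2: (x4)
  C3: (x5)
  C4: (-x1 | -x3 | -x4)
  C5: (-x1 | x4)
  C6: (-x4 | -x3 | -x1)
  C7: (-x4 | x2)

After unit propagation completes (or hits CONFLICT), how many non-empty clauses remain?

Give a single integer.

Answer: 2

Derivation:
unit clause [4] forces x4=T; simplify:
  drop -4 from [-1, -3, -4] -> [-1, -3]
  drop -4 from [-4, -3, -1] -> [-3, -1]
  drop -4 from [-4, 2] -> [2]
  satisfied 2 clause(s); 5 remain; assigned so far: [4]
unit clause [5] forces x5=T; simplify:
  satisfied 1 clause(s); 4 remain; assigned so far: [4, 5]
unit clause [2] forces x2=T; simplify:
  satisfied 2 clause(s); 2 remain; assigned so far: [2, 4, 5]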